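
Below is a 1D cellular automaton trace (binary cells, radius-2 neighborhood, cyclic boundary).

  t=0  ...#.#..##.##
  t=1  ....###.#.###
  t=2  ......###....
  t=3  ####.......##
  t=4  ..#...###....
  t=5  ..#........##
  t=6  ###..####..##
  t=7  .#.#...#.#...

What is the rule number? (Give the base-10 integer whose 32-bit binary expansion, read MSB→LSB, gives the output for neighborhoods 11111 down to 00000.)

1853101649

  nb #####: next=.  (t=3,i=0, bit31=0)
  nb ####.: next=#  (t=3,i=2, bit30=1)
  nb ###.#: next=#  (t=1,i=6, bit29=1)
  nb ###..: next=.  (t=1,i=12, bit28=0)
  nb ##.##: next=#  (t=0,i=10, bit27=1)
  nb ##.#.: next=#  (t=1,i=7, bit26=1)
  nb ##..#: next=#  (t=5,i=0, bit25=1)
  nb ##...: next=.  (t=0,i=0, bit24=0)
  nb #.###: next=.  (t=1,i=10, bit23=0)
  nb #.##.: next=#  (t=0,i=11, bit22=1)
  nb #.#.#: next=#  (t=1,i=8, bit21=1)
  nb #.#..: next=#  (t=0,i=5, bit20=1)
  nb #..##: next=.  (t=0,i=7, bit19=0)
  nb #..#.: next=#  (t=5,i=1, bit18=1)
  nb #...#: next=.  (t=0,i=1, bit17=0)
  nb #....: next=.  (t=1,i=1, bit16=0)
  nb .####: next=.  (t=3,i=12, bit15=0)
  nb .###.: next=.  (t=1,i=5, bit14=0)
  nb .##.#: next=.  (t=0,i=9, bit13=0)
  nb .##..: next=#  (t=0,i=12, bit12=1)
  nb .#.##: next=.  (t=1,i=9, bit11=0)
  nb .#.#.: next=#  (t=0,i=4, bit10=1)
  nb .#..#: next=#  (t=0,i=6, bit9=1)
  nb .#...: next=.  (t=4,i=3, bit8=0)
  nb ..###: next=.  (t=1,i=4, bit7=0)
  nb ..##.: next=#  (t=0,i=8, bit6=1)
  nb ..#.#: next=.  (t=0,i=3, bit5=0)
  nb ..#..: next=#  (t=4,i=2, bit4=1)
  nb ...##: next=.  (t=1,i=3, bit3=0)
  nb ...#.: next=.  (t=0,i=2, bit2=0)
  nb ....#: next=.  (t=1,i=2, bit1=0)
  nb .....: next=#  (t=2,i=0, bit0=1)
  bits 01101110011101000001011001010001 = 1853101649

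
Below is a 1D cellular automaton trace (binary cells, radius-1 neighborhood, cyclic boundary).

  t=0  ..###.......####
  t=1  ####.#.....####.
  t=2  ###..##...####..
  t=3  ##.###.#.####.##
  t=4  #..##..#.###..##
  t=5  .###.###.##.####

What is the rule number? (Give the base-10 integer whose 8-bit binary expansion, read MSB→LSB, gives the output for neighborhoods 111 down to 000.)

  nb ###: next=#  (t=0,i=3, bit7=1)
  nb ##.: next=.  (t=0,i=4, bit6=0)
  nb #.#: next=.  (t=1,i=4, bit5=0)
  nb #..: next=#  (t=0,i=0, bit4=1)
  nb .##: next=#  (t=0,i=2, bit3=1)
  nb .#.: next=#  (t=1,i=5, bit2=1)
  nb ..#: next=#  (t=0,i=1, bit1=1)
  nb ...: next=.  (t=0,i=6, bit0=0)
  bits 10011110 = 158

158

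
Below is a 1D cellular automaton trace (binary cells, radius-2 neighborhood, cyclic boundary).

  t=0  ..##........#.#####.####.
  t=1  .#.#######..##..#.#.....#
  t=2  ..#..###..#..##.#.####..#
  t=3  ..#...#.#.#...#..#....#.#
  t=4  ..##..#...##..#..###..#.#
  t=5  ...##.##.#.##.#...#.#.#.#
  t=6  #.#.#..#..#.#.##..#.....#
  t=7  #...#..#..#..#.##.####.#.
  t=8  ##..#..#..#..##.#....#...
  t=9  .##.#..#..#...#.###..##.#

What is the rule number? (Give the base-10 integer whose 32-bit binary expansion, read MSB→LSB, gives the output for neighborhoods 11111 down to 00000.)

  #####|#  b31=1 t=0,i=16
  ####.|.  b30=0 t=0,i=17
  ###.#|#  b29=1 t=0,i=18
  ###..|.  b28=0 t=0,i=23
  ##.##|.  b27=0 t=0,i=19
  ##.#.|.  b26=0 t=2,i=15
  ##..#|#  b25=1 t=1,i=10
  ##...|#  b24=1 t=0,i=4
  #.###|.  b23=0 t=0,i=14
  #.##.|.  b22=0 t=5,i=6
  #.#.#|.  b21=0 t=1,i=1
  #.#..|#  b20=1 t=1,i=18
  #..##|.  b19=0 t=1,i=11
  #..#.|.  b18=0 t=1,i=15
  #...#|.  b17=0 t=0,i=0
  #....|#  b16=1 t=0,i=5
  .####|.  b15=0 t=0,i=15
  .###.|#  b14=1 t=2,i=6
  .##.#|#  b13=1 t=2,i=14
  .##..|#  b12=1 t=0,i=3
  .#.##|#  b11=1 t=0,i=13
  .#.#.|.  b10=0 t=1,i=0
  .#..#|.  b9=0 t=2,i=0
  .#...|#  b8=1 t=1,i=19
  ..###|.  b7=0 t=2,i=5
  ..##.|.  b6=0 t=0,i=2
  ..#.#|#  b5=1 t=0,i=12
  ..#..|#  b4=1 t=2,i=2
  ...##|#  b3=1 t=0,i=1
  ...#.|.  b2=0 t=0,i=11
  ....#|.  b1=0 t=0,i=10
  .....|#  b0=1 t=0,i=6
  bits 10100011000100010111100100111001 = 2735831353

2735831353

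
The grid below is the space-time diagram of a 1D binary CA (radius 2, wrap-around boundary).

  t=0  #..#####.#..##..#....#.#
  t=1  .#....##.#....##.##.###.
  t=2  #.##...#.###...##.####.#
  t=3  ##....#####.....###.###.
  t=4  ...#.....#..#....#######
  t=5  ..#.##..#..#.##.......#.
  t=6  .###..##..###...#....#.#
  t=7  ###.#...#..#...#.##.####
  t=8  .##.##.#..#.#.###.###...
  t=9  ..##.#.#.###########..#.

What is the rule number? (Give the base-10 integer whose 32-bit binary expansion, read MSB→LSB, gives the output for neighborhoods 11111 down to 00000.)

1790274852

  [31] ##### => .  t=0,i=5
  [30] ####. => #  t=0,i=6
  [29] ###.# => #  t=0,i=7
  [28] ###.. => .  t=1,i=22
  [27] ##.## => #  t=1,i=16
  [26] ##.#. => .  t=0,i=8
  [25] ##..# => #  t=0,i=1
  [24] ##... => .  t=2,i=4
  [23] #.### => #  t=1,i=20
  [22] #.##. => .  t=0,i=23
  [21] #.#.# => #  t=6,i=23
  [20] #.#.. => #  t=0,i=9
  [19] #..## => .  t=0,i=2
  [18] #..#. => #  t=0,i=15
  [17] #...# => .  t=2,i=5
  [16] #.... => #  t=0,i=18
  [15] .#### => .  t=0,i=4
  [14] .###. => #  t=1,i=21
  [13] .##.# => #  t=1,i=7
  [12] .##.. => .  t=0,i=0
  [11] .#.## => #  t=0,i=22
  [10] .#.#. => #  t=6,i=22
  [9] .#..# => .  t=0,i=10
  [8] .#... => #  t=0,i=17
  [7] ..### => .  t=0,i=3
  [6] ..##. => .  t=0,i=12
  [5] ..#.# => #  t=0,i=21
  [4] ..#.. => .  t=0,i=16
  [3] ...## => .  t=1,i=5
  [2] ...#. => #  t=0,i=20
  [1] ....# => .  t=0,i=19
  [0] ..... => .  t=3,i=13
  bits 01101010101101010110110100100100 = 1790274852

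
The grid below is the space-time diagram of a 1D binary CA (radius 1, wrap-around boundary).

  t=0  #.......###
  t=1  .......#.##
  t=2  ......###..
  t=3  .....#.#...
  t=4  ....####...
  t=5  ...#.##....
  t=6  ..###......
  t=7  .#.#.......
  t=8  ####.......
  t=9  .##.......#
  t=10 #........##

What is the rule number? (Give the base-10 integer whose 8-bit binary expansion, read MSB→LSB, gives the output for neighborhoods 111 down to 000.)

  ###|#  b7=1 t=0,i=9
  ##.|.  b6=0 t=0,i=0
  #.#|#  b5=1 t=1,i=8
  #..|.  b4=0 t=0,i=1
  .##|.  b3=0 t=0,i=8
  .#.|#  b2=1 t=1,i=7
  ..#|#  b1=1 t=0,i=7
  ...|.  b0=0 t=0,i=2
  bits 10100110 = 166

166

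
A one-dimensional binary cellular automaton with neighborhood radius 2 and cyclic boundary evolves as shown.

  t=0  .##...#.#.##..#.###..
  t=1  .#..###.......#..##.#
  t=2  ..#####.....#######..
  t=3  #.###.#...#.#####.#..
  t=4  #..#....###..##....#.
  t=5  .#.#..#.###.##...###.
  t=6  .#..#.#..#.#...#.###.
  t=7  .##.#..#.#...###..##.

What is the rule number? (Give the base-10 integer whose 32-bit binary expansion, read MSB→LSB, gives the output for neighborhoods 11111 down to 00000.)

  [31] ##### => #  t=2,i=4
  [30] ####. => .  t=2,i=5
  [29] ###.# => .  t=3,i=4
  [28] ###.. => #  t=0,i=18
  [27] ##.## => #  t=5,i=11
  [26] ##.#. => .  t=1,i=19
  [25] ##..# => .  t=0,i=12
  [24] ##... => .  t=0,i=3
  [23] #.### => .  t=0,i=16
  [22] #.##. => .  t=0,i=10
  [21] #.#.# => .  t=0,i=8
  [20] #.#.. => .  t=1,i=1
  [19] #..## => #  t=1,i=3
  [18] #..#. => .  t=0,i=13
  [17] #...# => #  t=0,i=4
  [16] #.... => .  t=1,i=8
  [15] .#### => #  t=2,i=3
  [14] .###. => #  t=0,i=17
  [13] .##.# => #  t=1,i=18
  [12] .##.. => .  t=0,i=2
  [11] .#.## => .  t=0,i=9
  [10] .#.#. => .  t=0,i=7
  [9] .#..# => #  t=1,i=2
  [8] .#... => .  t=3,i=7
  [7] ..### => #  t=1,i=4
  [6] ..##. => #  t=0,i=1
  [5] ..#.# => #  t=0,i=6
  [4] ..#.. => #  t=1,i=14
  [3] ...## => .  t=0,i=0
  [2] ...#. => #  t=0,i=5
  [1] ....# => #  t=1,i=12
  [0] ..... => .  t=1,i=9
  bits 10011000000010101110001011110110 = 2550850294

2550850294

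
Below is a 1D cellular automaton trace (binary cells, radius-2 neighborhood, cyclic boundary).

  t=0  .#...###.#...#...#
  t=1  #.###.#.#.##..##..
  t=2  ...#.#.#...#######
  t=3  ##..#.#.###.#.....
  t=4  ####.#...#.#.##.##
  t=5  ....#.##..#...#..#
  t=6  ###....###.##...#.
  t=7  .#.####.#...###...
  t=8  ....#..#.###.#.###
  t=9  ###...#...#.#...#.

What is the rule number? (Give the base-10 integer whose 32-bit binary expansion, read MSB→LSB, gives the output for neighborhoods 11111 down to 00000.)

  [31] ##### => .  t=2,i=13
  [30] ####. => .  t=2,i=16
  [29] ###.# => .  t=0,i=7
  [28] ###.. => .  t=2,i=17
  [27] ##.## => .  t=4,i=15
  [26] ##.#. => #  t=0,i=8
  [25] ##..# => #  t=1,i=12
  [24] ##... => #  t=2,i=0
  [23] #.### => .  t=1,i=2
  [22] #.##. => .  t=1,i=10
  [21] #.#.# => .  t=1,i=6
  [20] #.#.. => .  t=0,i=1
  [19] #..## => #  t=1,i=13
  [18] #..#. => #  t=1,i=17
  [17] #...# => #  t=0,i=3
  [16] #.... => #  t=3,i=14
  [15] .#### => #  t=2,i=12
  [14] .###. => #  t=0,i=6
  [13] .##.# => #  t=4,i=14
  [12] .##.. => #  t=1,i=11
  [11] .#.## => .  t=1,i=1
  [10] .#.#. => #  t=0,i=0
  [9] .#..# => .  t=5,i=15
  [8] .#... => #  t=0,i=2
  [7] ..### => .  t=0,i=5
  [6] ..##. => #  t=1,i=14
  [5] ..#.# => .  t=0,i=17
  [4] ..#.. => .  t=0,i=13
  [3] ...## => #  t=0,i=4
  [2] ...#. => .  t=0,i=12
  [1] ....# => #  t=3,i=16
  [0] ..... => .  t=3,i=15
  bits 00000111000011111111010101001010 = 118486346

118486346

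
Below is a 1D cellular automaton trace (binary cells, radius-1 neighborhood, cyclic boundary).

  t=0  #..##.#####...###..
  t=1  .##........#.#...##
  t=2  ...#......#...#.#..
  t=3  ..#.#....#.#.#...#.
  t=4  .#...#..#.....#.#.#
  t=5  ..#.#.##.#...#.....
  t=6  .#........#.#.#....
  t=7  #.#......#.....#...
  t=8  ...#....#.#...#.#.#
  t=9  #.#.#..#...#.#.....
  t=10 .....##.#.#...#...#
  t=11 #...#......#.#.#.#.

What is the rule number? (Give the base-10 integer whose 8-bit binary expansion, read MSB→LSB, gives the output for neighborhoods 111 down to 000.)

  nb ###: next=.  (t=0,i=7, bit7=0)
  nb ##.: next=.  (t=0,i=4, bit6=0)
  nb #.#: next=.  (t=0,i=5, bit5=0)
  nb #..: next=#  (t=0,i=1, bit4=1)
  nb .##: next=.  (t=0,i=3, bit3=0)
  nb .#.: next=.  (t=0,i=0, bit2=0)
  nb ..#: next=#  (t=0,i=2, bit1=1)
  nb ...: next=.  (t=0,i=12, bit0=0)
  bits 00010010 = 18

18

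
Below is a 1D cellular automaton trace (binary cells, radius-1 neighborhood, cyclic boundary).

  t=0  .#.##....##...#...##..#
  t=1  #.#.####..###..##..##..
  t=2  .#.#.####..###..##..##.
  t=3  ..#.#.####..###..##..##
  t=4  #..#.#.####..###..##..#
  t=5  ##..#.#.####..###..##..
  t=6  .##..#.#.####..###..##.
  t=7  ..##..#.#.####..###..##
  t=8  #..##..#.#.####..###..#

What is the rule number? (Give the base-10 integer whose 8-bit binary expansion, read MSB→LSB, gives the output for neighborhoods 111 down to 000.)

  [7] ### => #  t=1,i=5
  [6] ##. => #  t=0,i=4
  [5] #.# => #  t=0,i=0
  [4] #.. => #  t=0,i=5
  [3] .## => .  t=0,i=3
  [2] .#. => .  t=0,i=1
  [1] ..# => .  t=0,i=8
  [0] ... => #  t=0,i=6
  bits 11110001 = 241

241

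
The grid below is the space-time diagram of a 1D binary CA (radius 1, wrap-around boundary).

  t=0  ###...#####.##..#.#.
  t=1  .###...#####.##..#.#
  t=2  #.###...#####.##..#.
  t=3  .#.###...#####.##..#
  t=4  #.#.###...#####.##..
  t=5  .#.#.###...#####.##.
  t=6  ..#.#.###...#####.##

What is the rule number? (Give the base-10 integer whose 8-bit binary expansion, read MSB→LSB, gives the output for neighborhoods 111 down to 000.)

240

  nb ###: next=#  (t=0,i=1, bit7=1)
  nb ##.: next=#  (t=0,i=2, bit6=1)
  nb #.#: next=#  (t=0,i=11, bit5=1)
  nb #..: next=#  (t=0,i=3, bit4=1)
  nb .##: next=.  (t=0,i=0, bit3=0)
  nb .#.: next=.  (t=0,i=16, bit2=0)
  nb ..#: next=.  (t=0,i=5, bit1=0)
  nb ...: next=.  (t=0,i=4, bit0=0)
  bits 11110000 = 240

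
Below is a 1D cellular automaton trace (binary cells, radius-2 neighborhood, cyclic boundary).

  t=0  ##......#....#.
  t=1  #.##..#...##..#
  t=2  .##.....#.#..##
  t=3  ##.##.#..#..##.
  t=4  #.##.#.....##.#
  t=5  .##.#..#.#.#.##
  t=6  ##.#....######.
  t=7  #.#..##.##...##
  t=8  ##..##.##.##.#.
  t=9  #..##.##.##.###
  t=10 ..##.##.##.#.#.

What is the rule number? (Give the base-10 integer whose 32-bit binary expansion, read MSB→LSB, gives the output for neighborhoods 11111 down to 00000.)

762023106

  nb #####: next=.  (t=6,i=10, bit31=0)
  nb ####.: next=.  (t=6,i=12, bit30=0)
  nb ###.#: next=#  (t=6,i=13, bit29=1)
  nb ###..: next=.  (t=9,i=0, bit28=0)
  nb ##.##: next=#  (t=1,i=1, bit27=1)
  nb ##.#.: next=#  (t=3,i=5, bit26=1)
  nb ##..#: next=.  (t=1,i=4, bit25=0)
  nb ##...: next=#  (t=0,i=2, bit24=1)
  nb #.###: next=.  (t=9,i=12, bit23=0)
  nb #.##.: next=#  (t=0,i=0, bit22=1)
  nb #.#.#: next=#  (t=5,i=9, bit21=1)
  nb #.#..: next=.  (t=2,i=10, bit20=0)
  nb #..##: next=#  (t=1,i=13, bit19=1)
  nb #..#.: next=.  (t=1,i=5, bit18=0)
  nb #...#: next=#  (t=1,i=8, bit17=1)
  nb #....: next=#  (t=0,i=3, bit16=1)
  nb .####: next=#  (t=6,i=9, bit15=1)
  nb .###.: next=.  (t=7,i=14, bit14=0)
  nb .##.#: next=.  (t=1,i=0, bit13=0)
  nb .##..: next=.  (t=0,i=1, bit12=0)
  nb .#.##: next=#  (t=0,i=14, bit11=1)
  nb .#.#.: next=#  (t=2,i=9, bit10=1)
  nb .#..#: next=.  (t=2,i=11, bit9=0)
  nb .#...: next=.  (t=0,i=9, bit8=0)
  nb ..###: next=#  (t=6,i=8, bit7=1)
  nb ..##.: next=#  (t=1,i=10, bit6=1)
  nb ..#.#: next=.  (t=0,i=13, bit5=0)
  nb ..#..: next=.  (t=0,i=8, bit4=0)
  nb ...##: next=.  (t=1,i=9, bit3=0)
  nb ...#.: next=.  (t=0,i=7, bit2=0)
  nb ....#: next=#  (t=0,i=6, bit1=1)
  nb .....: next=.  (t=0,i=4, bit0=0)
  bits 00101101011010111000110011000010 = 762023106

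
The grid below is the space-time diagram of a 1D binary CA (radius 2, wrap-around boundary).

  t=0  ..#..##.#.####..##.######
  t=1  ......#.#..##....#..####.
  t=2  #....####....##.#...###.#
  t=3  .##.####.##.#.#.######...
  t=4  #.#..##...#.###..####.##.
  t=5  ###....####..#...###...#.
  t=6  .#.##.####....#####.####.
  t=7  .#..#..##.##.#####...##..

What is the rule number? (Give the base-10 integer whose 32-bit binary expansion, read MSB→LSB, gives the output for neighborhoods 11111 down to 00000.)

3241403820

  [31] ##### => #  t=0,i=21
  [30] ####. => #  t=0,i=12
  [29] ###.# => .  t=2,i=22
  [28] ###.. => .  t=0,i=13
  [27] ##.## => .  t=0,i=18
  [26] ##.#. => .  t=0,i=7
  [25] ##..# => .  t=0,i=0
  [24] ##... => #  t=1,i=13
  [23] #.### => .  t=0,i=10
  [22] #.##. => .  t=2,i=24
  [21] #.#.# => #  t=0,i=8
  [20] #.#.. => #  t=1,i=8
  [19] #..## => .  t=0,i=4
  [18] #..#. => .  t=0,i=1
  [17] #...# => #  t=2,i=18
  [16] #.... => #  t=1,i=0
  [15] .#### => #  t=0,i=11
  [14] .###. => #  t=2,i=21
  [13] .##.# => #  t=0,i=6
  [12] .##.. => .  t=1,i=12
  [11] .#.## => .  t=0,i=9
  [10] .#.#. => #  t=1,i=7
  [9] .#..# => .  t=0,i=3
  [8] .#... => #  t=2,i=17
  [7] ..### => #  t=1,i=20
  [6] ..##. => .  t=0,i=5
  [5] ..#.# => #  t=1,i=6
  [4] ..#.. => .  t=0,i=2
  [3] ...## => #  t=2,i=4
  [2] ...#. => #  t=1,i=5
  [1] ....# => .  t=1,i=4
  [0] ..... => .  t=1,i=1
  bits 11000001001100111110010110101100 = 3241403820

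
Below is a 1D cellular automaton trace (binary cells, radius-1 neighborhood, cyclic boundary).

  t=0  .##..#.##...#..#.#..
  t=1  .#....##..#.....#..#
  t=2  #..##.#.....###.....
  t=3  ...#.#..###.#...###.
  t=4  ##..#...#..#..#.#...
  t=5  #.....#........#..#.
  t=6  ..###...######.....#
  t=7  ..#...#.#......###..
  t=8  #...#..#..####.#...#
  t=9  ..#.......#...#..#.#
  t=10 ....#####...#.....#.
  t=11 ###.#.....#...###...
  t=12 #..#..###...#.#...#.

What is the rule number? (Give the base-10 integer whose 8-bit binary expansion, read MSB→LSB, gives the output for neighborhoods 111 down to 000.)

  ###|.  b7=0 t=2,i=13
  ##.|.  b6=0 t=0,i=2
  #.#|#  b5=1 t=0,i=6
  #..|.  b4=0 t=0,i=3
  .##|#  b3=1 t=0,i=1
  .#.|.  b2=0 t=0,i=5
  ..#|.  b1=0 t=0,i=0
  ...|#  b0=1 t=0,i=10
  bits 00101001 = 41

41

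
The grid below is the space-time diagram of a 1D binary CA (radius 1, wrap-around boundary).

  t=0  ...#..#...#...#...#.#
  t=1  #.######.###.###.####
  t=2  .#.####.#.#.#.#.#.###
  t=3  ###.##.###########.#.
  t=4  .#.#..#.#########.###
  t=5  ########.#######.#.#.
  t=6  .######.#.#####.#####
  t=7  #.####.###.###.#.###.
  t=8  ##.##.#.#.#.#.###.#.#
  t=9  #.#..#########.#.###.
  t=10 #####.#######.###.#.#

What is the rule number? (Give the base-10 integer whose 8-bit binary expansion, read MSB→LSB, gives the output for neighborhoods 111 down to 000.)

  ### -> #   bit 7 = 1  t=1,i=3
  ##. -> .   bit 6 = 0  t=1,i=0
  #.# -> #   bit 5 = 1  t=0,i=19
  #.. -> #   bit 4 = 1  t=0,i=0
  .## -> .   bit 3 = 0  t=1,i=2
  .#. -> #   bit 2 = 1  t=0,i=3
  ..# -> #   bit 1 = 1  t=0,i=2
  ... -> .   bit 0 = 0  t=0,i=1
  bits 10110110 = 182

182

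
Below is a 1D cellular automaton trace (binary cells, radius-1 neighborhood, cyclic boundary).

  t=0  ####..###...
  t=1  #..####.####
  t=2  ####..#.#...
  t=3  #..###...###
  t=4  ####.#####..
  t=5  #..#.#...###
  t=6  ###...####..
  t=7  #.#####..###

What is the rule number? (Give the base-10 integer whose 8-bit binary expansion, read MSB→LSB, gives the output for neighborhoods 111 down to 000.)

  nb ###: next=.  (t=0,i=1, bit7=0)
  nb ##.: next=#  (t=0,i=3, bit6=1)
  nb #.#: next=.  (t=1,i=7, bit5=0)
  nb #..: next=#  (t=0,i=4, bit4=1)
  nb .##: next=#  (t=0,i=0, bit3=1)
  nb .#.: next=.  (t=2,i=6, bit2=0)
  nb ..#: next=#  (t=0,i=5, bit1=1)
  nb ...: next=#  (t=0,i=10, bit0=1)
  bits 01011011 = 91

91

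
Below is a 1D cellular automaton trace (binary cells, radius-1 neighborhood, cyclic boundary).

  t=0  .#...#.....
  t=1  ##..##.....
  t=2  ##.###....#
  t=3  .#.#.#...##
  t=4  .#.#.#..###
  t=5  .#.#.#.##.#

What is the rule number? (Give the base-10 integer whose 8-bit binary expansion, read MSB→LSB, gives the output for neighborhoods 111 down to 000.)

  nb ###: next=.  (t=2,i=0, bit7=0)
  nb ##.: next=#  (t=1,i=1, bit6=1)
  nb #.#: next=.  (t=2,i=2, bit5=0)
  nb #..: next=.  (t=0,i=2, bit4=0)
  nb .##: next=#  (t=1,i=0, bit3=1)
  nb .#.: next=#  (t=0,i=1, bit2=1)
  nb ..#: next=#  (t=0,i=0, bit1=1)
  nb ...: next=.  (t=0,i=3, bit0=0)
  bits 01001110 = 78

78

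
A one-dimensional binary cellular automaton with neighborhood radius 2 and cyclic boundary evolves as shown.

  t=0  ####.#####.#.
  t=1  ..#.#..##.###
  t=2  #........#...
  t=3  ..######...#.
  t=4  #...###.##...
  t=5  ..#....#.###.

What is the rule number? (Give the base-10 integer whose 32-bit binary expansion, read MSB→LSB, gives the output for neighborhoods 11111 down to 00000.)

3475183619

  [31] ##### => #  t=0,i=7
  [30] ####. => #  t=0,i=2
  [29] ###.# => .  t=0,i=3
  [28] ###.. => .  t=1,i=12
  [27] ##.## => #  t=0,i=4
  [26] ##.#. => #  t=0,i=10
  [25] ##..# => #  t=1,i=0
  [24] ##... => #  t=3,i=8
  [23] #.### => .  t=0,i=0
  [22] #.##. => .  t=4,i=8
  [21] #.#.# => #  t=0,i=11
  [20] #.#.. => .  t=1,i=4
  [19] #..## => .  t=1,i=6
  [18] #..#. => .  t=1,i=1
  [17] #...# => #  t=2,i=11
  [16] #.... => #  t=2,i=2
  [15] .#### => .  t=0,i=1
  [14] .###. => .  t=1,i=11
  [13] .##.# => .  t=1,i=8
  [12] .##.. => #  t=4,i=9
  [11] .#.## => #  t=0,i=12
  [10] .#.#. => .  t=1,i=3
  [9] .#..# => .  t=1,i=5
  [8] .#... => .  t=2,i=1
  [7] ..### => .  t=3,i=2
  [6] ..##. => .  t=1,i=7
  [5] ..#.# => .  t=1,i=2
  [4] ..#.. => .  t=2,i=0
  [3] ...## => .  t=3,i=1
  [2] ...#. => .  t=2,i=8
  [1] ....# => #  t=2,i=7
  [0] ..... => #  t=2,i=3
  bits 11001111001000110001100000000011 = 3475183619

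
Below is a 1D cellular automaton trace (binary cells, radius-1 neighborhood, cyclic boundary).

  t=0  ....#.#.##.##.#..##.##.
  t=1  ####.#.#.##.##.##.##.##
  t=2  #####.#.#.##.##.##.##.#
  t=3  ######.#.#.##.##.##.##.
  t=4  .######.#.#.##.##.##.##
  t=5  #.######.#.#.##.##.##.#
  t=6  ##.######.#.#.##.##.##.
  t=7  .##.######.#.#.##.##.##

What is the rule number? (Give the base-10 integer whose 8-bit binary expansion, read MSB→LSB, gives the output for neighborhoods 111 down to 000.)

  ###|#  b7=1 t=1,i=0
  ##.|#  b6=1 t=0,i=9
  #.#|#  b5=1 t=0,i=5
  #..|#  b4=1 t=0,i=15
  .##|.  b3=0 t=0,i=8
  .#.|.  b2=0 t=0,i=4
  ..#|#  b1=1 t=0,i=3
  ...|#  b0=1 t=0,i=0
  bits 11110011 = 243

243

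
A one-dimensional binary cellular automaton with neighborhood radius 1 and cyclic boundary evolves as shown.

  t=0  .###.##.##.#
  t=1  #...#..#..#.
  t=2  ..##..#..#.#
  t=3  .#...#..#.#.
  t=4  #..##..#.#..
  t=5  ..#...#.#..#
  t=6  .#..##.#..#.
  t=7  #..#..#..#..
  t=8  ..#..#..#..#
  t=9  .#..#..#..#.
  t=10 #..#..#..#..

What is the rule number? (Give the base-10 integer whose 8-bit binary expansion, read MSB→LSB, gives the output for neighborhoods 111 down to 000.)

35

  [7] ### => .  t=0,i=2
  [6] ##. => .  t=0,i=3
  [5] #.# => #  t=0,i=0
  [4] #.. => .  t=1,i=1
  [3] .## => .  t=0,i=1
  [2] .#. => .  t=0,i=11
  [1] ..# => #  t=1,i=3
  [0] ... => #  t=1,i=2
  bits 00100011 = 35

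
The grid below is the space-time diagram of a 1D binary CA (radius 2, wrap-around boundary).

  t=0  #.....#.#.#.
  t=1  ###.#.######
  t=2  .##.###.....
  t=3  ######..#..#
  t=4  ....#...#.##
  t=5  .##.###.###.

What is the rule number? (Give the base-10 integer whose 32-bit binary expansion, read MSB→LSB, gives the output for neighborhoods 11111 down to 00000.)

1761308154

  [31] ##### => .  t=1,i=0
  [30] ####. => #  t=1,i=1
  [29] ###.# => #  t=1,i=2
  [28] ###.. => .  t=2,i=6
  [27] ##.## => #  t=2,i=3
  [26] ##.#. => .  t=1,i=3
  [25] ##..# => .  t=3,i=6
  [24] ##... => .  t=2,i=7
  [23] #.### => #  t=1,i=6
  [22] #.##. => #  t=4,i=10
  [21] #.#.# => #  t=0,i=8
  [20] #.#.. => #  t=0,i=0
  [19] #..## => #  t=3,i=10
  [18] #..#. => .  t=3,i=7
  [17] #...# => #  t=4,i=6
  [16] #.... => #  t=0,i=2
  [15] .#### => .  t=1,i=7
  [14] .###. => #  t=2,i=5
  [13] .##.# => #  t=2,i=2
  [12] .##.. => .  t=4,i=11
  [11] .#.## => #  t=1,i=5
  [10] .#.#. => #  t=0,i=7
  [9] .#..# => .  t=3,i=9
  [8] .#... => #  t=0,i=1
  [7] ..### => #  t=3,i=11
  [6] ..##. => #  t=2,i=1
  [5] ..#.# => #  t=0,i=6
  [4] ..#.. => #  t=3,i=8
  [3] ...## => #  t=2,i=0
  [2] ...#. => .  t=0,i=5
  [1] ....# => #  t=0,i=4
  [0] ..... => .  t=0,i=3
  bits 01101000111110110110110111111010 = 1761308154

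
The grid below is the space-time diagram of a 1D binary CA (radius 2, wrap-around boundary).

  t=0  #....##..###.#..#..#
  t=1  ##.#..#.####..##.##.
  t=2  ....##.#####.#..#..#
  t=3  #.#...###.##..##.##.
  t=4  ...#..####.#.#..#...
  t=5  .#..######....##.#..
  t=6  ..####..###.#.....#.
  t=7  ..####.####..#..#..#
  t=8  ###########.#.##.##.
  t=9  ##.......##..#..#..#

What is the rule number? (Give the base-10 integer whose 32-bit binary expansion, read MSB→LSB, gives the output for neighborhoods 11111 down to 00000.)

  [31] ##### => .  t=2,i=9
  [30] ####. => #  t=1,i=10
  [29] ###.# => #  t=0,i=11
  [28] ###.. => #  t=1,i=11
  [27] ##.## => #  t=1,i=16
  [26] ##.#. => .  t=0,i=12
  [25] ##..# => .  t=0,i=7
  [24] ##... => #  t=0,i=1
  [23] #.### => #  t=1,i=8
  [22] #.##. => .  t=1,i=0
  [21] #.#.# => .  t=3,i=0
  [20] #.#.. => .  t=0,i=13
  [19] #..## => #  t=0,i=8
  [18] #..#. => #  t=0,i=15
  [17] #...# => .  t=3,i=4
  [16] #.... => .  t=0,i=2
  [15] .#### => #  t=1,i=9
  [14] .###. => #  t=0,i=10
  [13] .##.# => .  t=1,i=1
  [12] .##.. => #  t=0,i=0
  [11] .#.## => #  t=1,i=7
  [10] .#.#. => .  t=3,i=1
  [9] .#..# => #  t=0,i=14
  [8] .#... => #  t=2,i=0
  [7] ..### => #  t=0,i=9
  [6] ..##. => .  t=0,i=5
  [5] ..#.# => .  t=1,i=6
  [4] ..#.. => .  t=0,i=16
  [3] ...## => .  t=0,i=4
  [2] ...#. => .  t=4,i=2
  [1] ....# => #  t=0,i=3
  [0] ..... => .  t=4,i=0
  bits 01111001100011001101101110000010 = 2039274370

2039274370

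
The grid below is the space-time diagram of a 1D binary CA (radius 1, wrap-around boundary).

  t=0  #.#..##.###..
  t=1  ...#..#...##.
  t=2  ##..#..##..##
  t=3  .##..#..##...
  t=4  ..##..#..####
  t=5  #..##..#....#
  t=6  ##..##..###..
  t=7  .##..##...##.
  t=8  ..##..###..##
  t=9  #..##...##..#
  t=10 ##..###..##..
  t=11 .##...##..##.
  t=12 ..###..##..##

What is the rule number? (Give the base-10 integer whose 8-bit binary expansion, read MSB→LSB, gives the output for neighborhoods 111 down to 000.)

  ###|.  b7=0 t=0,i=9
  ##.|#  b6=1 t=0,i=6
  #.#|.  b5=0 t=0,i=1
  #..|#  b4=1 t=0,i=3
  .##|.  b3=0 t=0,i=5
  .#.|.  b2=0 t=0,i=0
  ..#|.  b1=0 t=0,i=4
  ...|#  b0=1 t=1,i=0
  bits 01010001 = 81

81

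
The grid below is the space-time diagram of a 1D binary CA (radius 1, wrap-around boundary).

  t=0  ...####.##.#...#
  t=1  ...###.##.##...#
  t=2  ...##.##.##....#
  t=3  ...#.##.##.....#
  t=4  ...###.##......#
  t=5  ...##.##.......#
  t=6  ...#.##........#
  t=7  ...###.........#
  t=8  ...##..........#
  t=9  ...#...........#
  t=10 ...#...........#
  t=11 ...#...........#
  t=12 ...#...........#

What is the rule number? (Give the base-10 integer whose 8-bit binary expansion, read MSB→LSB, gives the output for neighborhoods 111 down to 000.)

172

  ### -> #   bit 7 = 1  t=0,i=4
  ##. -> .   bit 6 = 0  t=0,i=6
  #.# -> #   bit 5 = 1  t=0,i=7
  #.. -> .   bit 4 = 0  t=0,i=0
  .## -> #   bit 3 = 1  t=0,i=3
  .#. -> #   bit 2 = 1  t=0,i=11
  ..# -> .   bit 1 = 0  t=0,i=2
  ... -> .   bit 0 = 0  t=0,i=1
  bits 10101100 = 172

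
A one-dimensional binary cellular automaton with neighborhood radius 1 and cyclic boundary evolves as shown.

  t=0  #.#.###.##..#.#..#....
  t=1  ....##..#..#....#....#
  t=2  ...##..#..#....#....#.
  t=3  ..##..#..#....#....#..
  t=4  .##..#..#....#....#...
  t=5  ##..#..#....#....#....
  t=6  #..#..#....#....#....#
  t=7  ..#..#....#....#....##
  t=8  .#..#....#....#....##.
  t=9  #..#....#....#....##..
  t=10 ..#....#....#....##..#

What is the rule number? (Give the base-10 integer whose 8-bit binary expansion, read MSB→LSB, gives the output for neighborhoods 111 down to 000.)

138

  [7] ### => #  t=0,i=5
  [6] ##. => .  t=0,i=6
  [5] #.# => .  t=0,i=1
  [4] #.. => .  t=0,i=10
  [3] .## => #  t=0,i=4
  [2] .#. => .  t=0,i=0
  [1] ..# => #  t=0,i=11
  [0] ... => .  t=0,i=19
  bits 10001010 = 138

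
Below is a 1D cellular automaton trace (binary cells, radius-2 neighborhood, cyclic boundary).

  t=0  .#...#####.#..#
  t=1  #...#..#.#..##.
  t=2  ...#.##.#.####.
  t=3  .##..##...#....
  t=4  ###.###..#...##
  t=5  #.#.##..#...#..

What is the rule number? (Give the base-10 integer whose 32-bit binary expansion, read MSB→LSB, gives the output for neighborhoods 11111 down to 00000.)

2697754191

  [31] ##### => #  t=0,i=7
  [30] ####. => .  t=0,i=8
  [29] ###.# => #  t=0,i=9
  [28] ###.. => .  t=2,i=13
  [27] ##.## => .  t=4,i=3
  [26] ##.#. => .  t=0,i=10
  [25] ##..# => .  t=3,i=3
  [24] ##... => .  t=2,i=14
  [23] #.### => #  t=2,i=10
  [22] #.##. => #  t=2,i=5
  [21] #.#.# => .  t=2,i=8
  [20] #.#.. => .  t=0,i=1
  [19] #..## => #  t=1,i=11
  [18] #..#. => #  t=0,i=13
  [17] #...# => .  t=0,i=3
  [16] #.... => .  t=2,i=0
  [15] .#### => .  t=0,i=6
  [14] .###. => #  t=4,i=5
  [13] .##.# => #  t=1,i=13
  [12] .##.. => #  t=3,i=2
  [11] .#.## => .  t=2,i=4
  [10] .#.#. => #  t=0,i=0
  [9] .#..# => #  t=0,i=12
  [8] .#... => .  t=0,i=2
  [7] ..### => .  t=0,i=5
  [6] ..##. => #  t=1,i=12
  [5] ..#.# => .  t=0,i=14
  [4] ..#.. => .  t=1,i=4
  [3] ...## => #  t=0,i=4
  [2] ...#. => #  t=1,i=3
  [1] ....# => #  t=2,i=1
  [0] ..... => #  t=3,i=13
  bits 10100000110011000111011001001111 = 2697754191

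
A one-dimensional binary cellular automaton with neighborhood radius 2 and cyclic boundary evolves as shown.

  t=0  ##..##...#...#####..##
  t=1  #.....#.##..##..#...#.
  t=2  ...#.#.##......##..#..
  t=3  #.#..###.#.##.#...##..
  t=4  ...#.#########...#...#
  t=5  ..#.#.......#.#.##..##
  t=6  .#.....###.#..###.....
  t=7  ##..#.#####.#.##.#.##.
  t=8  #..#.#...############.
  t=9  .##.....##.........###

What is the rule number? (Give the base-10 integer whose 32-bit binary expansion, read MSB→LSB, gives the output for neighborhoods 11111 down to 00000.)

  [31] ##### => .  t=0,i=15
  [30] ####. => #  t=0,i=0
  [29] ###.# => #  t=3,i=7
  [28] ###.. => .  t=0,i=1
  [27] ##.## => .  t=7,i=21
  [26] ##.#. => #  t=3,i=8
  [25] ##..# => .  t=0,i=2
  [24] ##... => #  t=0,i=6
  [23] #.### => .  t=4,i=5
  [22] #.##. => #  t=1,i=8
  [21] #.#.# => #  t=2,i=5
  [20] #.#.. => .  t=1,i=0
  [19] #..## => .  t=0,i=3
  [18] #..#. => #  t=1,i=15
  [17] #...# => .  t=0,i=7
  [16] #.... => .  t=1,i=2
  [15] .#### => .  t=0,i=14
  [14] .###. => #  t=3,i=6
  [13] .##.# => #  t=3,i=12
  [12] .##.. => .  t=0,i=5
  [11] .#.## => #  t=1,i=7
  [10] .#.#. => .  t=1,i=21
  [9] .#..# => #  t=3,i=3
  [8] .#... => .  t=0,i=10
  [7] ..### => #  t=0,i=13
  [6] ..##. => .  t=0,i=4
  [5] ..#.# => .  t=1,i=6
  [4] ..#.. => #  t=0,i=9
  [3] ...## => #  t=0,i=12
  [2] ...#. => #  t=0,i=8
  [1] ....# => .  t=1,i=4
  [0] ..... => #  t=1,i=3
  bits 01100101011001000110101010011101 = 1701079709

1701079709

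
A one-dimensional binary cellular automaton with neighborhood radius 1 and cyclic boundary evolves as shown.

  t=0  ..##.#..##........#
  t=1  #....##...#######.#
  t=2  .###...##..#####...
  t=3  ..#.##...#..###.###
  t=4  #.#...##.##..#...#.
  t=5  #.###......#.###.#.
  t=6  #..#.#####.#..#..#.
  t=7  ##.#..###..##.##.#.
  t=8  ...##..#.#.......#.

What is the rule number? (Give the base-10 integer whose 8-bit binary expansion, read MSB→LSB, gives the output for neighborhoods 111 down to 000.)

  [7] ### => #  t=1,i=11
  [6] ##. => .  t=0,i=3
  [5] #.# => .  t=0,i=4
  [4] #.. => #  t=0,i=0
  [3] .## => .  t=0,i=2
  [2] .#. => #  t=0,i=5
  [1] ..# => .  t=0,i=1
  [0] ... => #  t=0,i=11
  bits 10010101 = 149

149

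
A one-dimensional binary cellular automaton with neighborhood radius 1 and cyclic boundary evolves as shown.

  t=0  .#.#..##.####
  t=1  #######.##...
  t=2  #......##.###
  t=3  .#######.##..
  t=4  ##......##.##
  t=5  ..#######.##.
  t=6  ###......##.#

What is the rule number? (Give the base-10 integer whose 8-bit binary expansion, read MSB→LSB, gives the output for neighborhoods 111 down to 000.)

  [7] ### => .  t=0,i=10
  [6] ##. => .  t=0,i=7
  [5] #.# => #  t=0,i=0
  [4] #.. => #  t=0,i=4
  [3] .## => #  t=0,i=6
  [2] .#. => #  t=0,i=1
  [1] ..# => #  t=0,i=5
  [0] ... => #  t=1,i=11
  bits 00111111 = 63

63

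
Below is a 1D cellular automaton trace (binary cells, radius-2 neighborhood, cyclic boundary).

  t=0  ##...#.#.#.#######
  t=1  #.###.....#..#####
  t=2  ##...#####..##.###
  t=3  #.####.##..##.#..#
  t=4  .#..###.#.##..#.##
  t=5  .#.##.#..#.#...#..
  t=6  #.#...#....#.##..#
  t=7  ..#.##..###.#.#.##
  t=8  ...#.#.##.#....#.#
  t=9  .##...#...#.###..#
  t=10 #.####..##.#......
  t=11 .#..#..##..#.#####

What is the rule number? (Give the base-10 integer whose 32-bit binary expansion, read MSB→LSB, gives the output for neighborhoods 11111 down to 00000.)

  #####|#  b31=1 t=0,i=13
  ####.|#  b30=1 t=0,i=0
  ###.#|#  b29=1 t=1,i=0
  ###..|.  b28=0 t=0,i=1
  ##.##|#  b27=1 t=1,i=1
  ##.#.|.  b26=0 t=3,i=13
  ##..#|.  b25=0 t=2,i=10
  ##...|#  b24=1 t=0,i=2
  #.###|.  b23=0 t=0,i=11
  #.##.|.  b22=0 t=3,i=7
  #.#.#|.  b21=0 t=0,i=7
  #.#..|#  b20=1 t=3,i=14
  #..##|#  b19=1 t=1,i=12
  #..#.|.  b18=0 t=4,i=13
  #...#|#  b17=1 t=0,i=3
  #....|#  b16=1 t=1,i=6
  .####|.  b15=0 t=0,i=12
  .###.|.  b14=0 t=1,i=3
  .##.#|.  b13=0 t=2,i=13
  .##..|#  b12=1 t=3,i=8
  .#.##|#  b11=1 t=0,i=10
  .#.#.|.  b10=0 t=0,i=6
  .#..#|.  b9=0 t=1,i=11
  .#...|.  b8=0 t=5,i=12
  ..###|#  b7=1 t=1,i=13
  ..##.|#  b6=1 t=2,i=12
  ..#.#|.  b5=0 t=0,i=5
  ..#..|.  b4=0 t=1,i=10
  ...##|#  b3=1 t=2,i=4
  ...#.|#  b2=1 t=0,i=4
  ....#|#  b1=1 t=1,i=8
  .....|#  b0=1 t=1,i=7
  bits 11101001000110110001100011001111 = 3910867151

3910867151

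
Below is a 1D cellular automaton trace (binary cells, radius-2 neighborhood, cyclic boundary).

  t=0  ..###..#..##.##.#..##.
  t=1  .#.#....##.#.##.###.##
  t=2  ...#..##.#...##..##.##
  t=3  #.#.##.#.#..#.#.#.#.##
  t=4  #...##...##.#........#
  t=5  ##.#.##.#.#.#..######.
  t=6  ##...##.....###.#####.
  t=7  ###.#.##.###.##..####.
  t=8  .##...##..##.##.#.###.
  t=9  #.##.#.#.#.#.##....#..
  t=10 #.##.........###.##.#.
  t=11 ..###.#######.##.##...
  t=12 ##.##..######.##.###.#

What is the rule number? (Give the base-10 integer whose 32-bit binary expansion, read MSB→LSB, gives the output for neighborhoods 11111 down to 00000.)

3780702767

  #####|#  b31=1 t=5,i=17
  ####.|#  b30=1 t=5,i=19
  ###.#|#  b29=1 t=1,i=18
  ###..|.  b28=0 t=0,i=4
  ##.##|.  b27=0 t=0,i=12
  ##.#.|.  b26=0 t=0,i=15
  ##..#|.  b25=0 t=0,i=5
  ##...|#  b24=1 t=0,i=21
  #.###|.  b23=0 t=1,i=16
  #.##.|#  b22=1 t=0,i=13
  #.#.#|.  b21=0 t=1,i=1
  #.#..|#  b20=1 t=0,i=16
  #..##|#  b19=1 t=0,i=9
  #..#.|.  b18=0 t=0,i=6
  #...#|.  b17=0 t=0,i=0
  #....|.  b16=0 t=1,i=5
  .####|#  b15=1 t=5,i=16
  .###.|#  b14=1 t=0,i=3
  .##.#|#  b13=1 t=0,i=11
  .##..|#  b12=1 t=0,i=20
  .#.##|.  b11=0 t=1,i=12
  .#.#.|.  b10=0 t=1,i=2
  .#..#|#  b9=1 t=0,i=8
  .#...|.  b8=0 t=1,i=4
  ..###|.  b7=0 t=0,i=2
  ..##.|.  b6=0 t=0,i=10
  ..#.#|#  b5=1 t=3,i=12
  ..#..|.  b4=0 t=0,i=7
  ...##|#  b3=1 t=0,i=1
  ...#.|#  b2=1 t=2,i=2
  ....#|#  b1=1 t=1,i=6
  .....|#  b0=1 t=4,i=15
  bits 11100001010110001111001000101111 = 3780702767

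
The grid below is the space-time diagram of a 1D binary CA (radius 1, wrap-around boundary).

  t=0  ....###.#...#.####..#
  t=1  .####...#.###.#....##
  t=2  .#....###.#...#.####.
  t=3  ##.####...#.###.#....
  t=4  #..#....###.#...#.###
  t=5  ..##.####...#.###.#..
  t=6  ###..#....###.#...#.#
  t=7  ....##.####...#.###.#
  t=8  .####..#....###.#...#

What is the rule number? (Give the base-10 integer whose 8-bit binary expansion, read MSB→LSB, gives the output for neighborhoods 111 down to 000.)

  ### -> .   bit 7 = 0  t=0,i=5
  ##. -> .   bit 6 = 0  t=0,i=6
  #.# -> .   bit 5 = 0  t=0,i=7
  #.. -> .   bit 4 = 0  t=0,i=0
  .## -> #   bit 3 = 1  t=0,i=4
  .#. -> #   bit 2 = 1  t=0,i=8
  ..# -> #   bit 1 = 1  t=0,i=3
  ... -> #   bit 0 = 1  t=0,i=1
  bits 00001111 = 15

15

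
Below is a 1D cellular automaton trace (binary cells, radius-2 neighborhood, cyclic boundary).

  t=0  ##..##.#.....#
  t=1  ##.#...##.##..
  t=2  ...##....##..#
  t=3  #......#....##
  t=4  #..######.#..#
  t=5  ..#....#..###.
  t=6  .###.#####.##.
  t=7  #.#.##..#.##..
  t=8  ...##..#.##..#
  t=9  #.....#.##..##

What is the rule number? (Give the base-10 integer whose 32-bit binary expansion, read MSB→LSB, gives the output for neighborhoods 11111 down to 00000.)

  #####|.  b31=0 t=4,i=5
  ####.|#  b30=1 t=4,i=7
  ###.#|.  b29=0 t=4,i=8
  ###..|#  b28=1 t=0,i=1
  ##.##|#  b27=1 t=1,i=9
  ##.#.|.  b26=0 t=0,i=6
  ##..#|.  b25=0 t=0,i=2
  ##...|.  b24=0 t=2,i=5
  #.###|#  b23=1 t=6,i=5
  #.##.|#  b22=1 t=1,i=10
  #.#.#|.  b21=0 t=7,i=2
  #.#..|#  b20=1 t=0,i=7
  #..##|#  b19=1 t=0,i=3
  #..#.|#  b18=1 t=2,i=12
  #...#|.  b17=0 t=1,i=5
  #....|.  b16=0 t=0,i=9
  .####|.  b15=0 t=4,i=4
  .###.|#  b14=1 t=0,i=0
  .##.#|.  b13=0 t=0,i=5
  .##..|.  b12=0 t=1,i=11
  .#.##|#  b11=1 t=7,i=3
  .#.#.|.  b10=0 t=7,i=1
  .#..#|#  b9=1 t=4,i=11
  .#...|#  b8=1 t=0,i=8
  ..###|.  b7=0 t=0,i=13
  ..##.|.  b6=0 t=0,i=4
  ..#.#|.  b5=0 t=7,i=0
  ..#..|#  b4=1 t=2,i=13
  ...##|.  b3=0 t=0,i=12
  ...#.|#  b2=1 t=3,i=6
  ....#|#  b1=1 t=0,i=11
  .....|#  b0=1 t=0,i=10
  bits 01011000110111000100101100010111 = 1490832151

1490832151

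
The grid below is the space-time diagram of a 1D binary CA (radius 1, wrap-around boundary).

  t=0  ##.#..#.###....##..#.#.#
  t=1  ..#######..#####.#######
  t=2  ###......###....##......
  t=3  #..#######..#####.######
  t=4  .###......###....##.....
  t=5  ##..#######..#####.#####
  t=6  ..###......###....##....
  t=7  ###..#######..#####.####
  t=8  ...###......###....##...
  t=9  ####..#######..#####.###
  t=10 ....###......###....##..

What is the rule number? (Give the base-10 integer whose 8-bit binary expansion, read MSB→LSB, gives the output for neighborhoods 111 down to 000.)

  nb ###: next=.  (t=0,i=0, bit7=0)
  nb ##.: next=.  (t=0,i=1, bit6=0)
  nb #.#: next=#  (t=0,i=2, bit5=1)
  nb #..: next=#  (t=0,i=4, bit4=1)
  nb .##: next=#  (t=0,i=8, bit3=1)
  nb .#.: next=#  (t=0,i=3, bit2=1)
  nb ..#: next=#  (t=0,i=5, bit1=1)
  nb ...: next=#  (t=0,i=12, bit0=1)
  bits 00111111 = 63

63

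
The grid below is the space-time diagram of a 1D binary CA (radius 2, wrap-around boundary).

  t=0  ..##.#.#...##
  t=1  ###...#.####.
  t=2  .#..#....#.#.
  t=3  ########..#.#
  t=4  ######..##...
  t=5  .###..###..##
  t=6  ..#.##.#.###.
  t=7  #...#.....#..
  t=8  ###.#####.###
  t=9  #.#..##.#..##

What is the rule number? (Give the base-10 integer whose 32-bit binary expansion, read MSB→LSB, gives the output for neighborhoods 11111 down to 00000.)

  [31] ##### => #  t=3,i=1
  [30] ####. => .  t=1,i=10
  [29] ###.# => #  t=1,i=11
  [28] ###.. => .  t=1,i=2
  [27] ##.## => .  t=1,i=12
  [26] ##.#. => .  t=0,i=4
  [25] ##..# => #  t=0,i=0
  [24] ##... => .  t=1,i=3
  [23] #.### => .  t=1,i=0
  [22] #.##. => #  t=6,i=4
  [21] #.#.# => .  t=0,i=5
  [20] #.#.. => .  t=0,i=7
  [19] #..## => #  t=0,i=1
  [18] #..#. => #  t=2,i=0
  [17] #...# => #  t=0,i=9
  [16] #.... => #  t=2,i=6
  [15] .#### => #  t=1,i=9
  [14] .###. => #  t=1,i=1
  [13] .##.# => .  t=0,i=3
  [12] .##.. => .  t=0,i=12
  [11] .#.## => .  t=1,i=7
  [10] .#.#. => #  t=0,i=6
  [9] .#..# => #  t=2,i=2
  [8] .#... => #  t=0,i=8
  [7] ..### => .  t=4,i=0
  [6] ..##. => #  t=0,i=2
  [5] ..#.# => .  t=1,i=6
  [4] ..#.. => #  t=2,i=1
  [3] ...## => #  t=0,i=10
  [2] ...#. => .  t=1,i=5
  [1] ....# => #  t=2,i=7
  [0] ..... => #  t=7,i=7
  bits 10100010010011111100011101011011 = 2723137371

2723137371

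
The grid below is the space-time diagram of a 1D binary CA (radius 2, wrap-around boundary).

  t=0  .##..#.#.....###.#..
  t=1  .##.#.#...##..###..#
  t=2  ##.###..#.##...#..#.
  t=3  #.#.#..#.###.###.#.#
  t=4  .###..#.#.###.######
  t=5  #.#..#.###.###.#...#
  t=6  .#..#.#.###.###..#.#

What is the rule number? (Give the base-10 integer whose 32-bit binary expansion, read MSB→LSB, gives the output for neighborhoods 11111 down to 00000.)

744938583

  ##### -> .   bit 31 = 0  t=4,i=16
  ####. -> .   bit 30 = 0  t=4,i=18
  ###.# -> #   bit 29 = 1  t=0,i=15
  ###.. -> .   bit 28 = 0  t=1,i=16
  ##.## -> #   bit 27 = 1  t=2,i=2
  ##.#. -> #   bit 26 = 1  t=0,i=16
  ##..# -> .   bit 25 = 0  t=0,i=3
  ##... -> .   bit 24 = 0  t=2,i=12
  #.### -> .   bit 23 = 0  t=2,i=3
  #.##. -> #   bit 22 = 1  t=1,i=1
  #.#.# -> #   bit 21 = 1  t=1,i=4
  #.#.. -> .   bit 20 = 0  t=0,i=7
  #..## -> .   bit 19 = 0  t=1,i=13
  #..#. -> #   bit 18 = 1  t=0,i=4
  #...# -> #   bit 17 = 1  t=0,i=19
  #.... -> .   bit 16 = 0  t=0,i=9
  .#### -> #   bit 15 = 1  t=4,i=15
  .###. -> #   bit 14 = 1  t=0,i=14
  .##.# -> .   bit 13 = 0  t=1,i=2
  .##.. -> #   bit 12 = 1  t=0,i=2
  .#.## -> #   bit 11 = 1  t=1,i=0
  .#.#. -> #   bit 10 = 1  t=0,i=6
  .#..# -> .   bit 9 = 0  t=2,i=16
  .#... -> .   bit 8 = 0  t=0,i=8
  ..### -> .   bit 7 = 0  t=0,i=13
  ..##. -> #   bit 6 = 1  t=0,i=1
  ..#.# -> .   bit 5 = 0  t=0,i=5
  ..#.. -> #   bit 4 = 1  t=2,i=15
  ...## -> .   bit 3 = 0  t=0,i=0
  ...#. -> #   bit 2 = 1  t=2,i=14
  ....# -> #   bit 1 = 1  t=0,i=11
  ..... -> #   bit 0 = 1  t=0,i=10
  bits 00101100011001101101110001010111 = 744938583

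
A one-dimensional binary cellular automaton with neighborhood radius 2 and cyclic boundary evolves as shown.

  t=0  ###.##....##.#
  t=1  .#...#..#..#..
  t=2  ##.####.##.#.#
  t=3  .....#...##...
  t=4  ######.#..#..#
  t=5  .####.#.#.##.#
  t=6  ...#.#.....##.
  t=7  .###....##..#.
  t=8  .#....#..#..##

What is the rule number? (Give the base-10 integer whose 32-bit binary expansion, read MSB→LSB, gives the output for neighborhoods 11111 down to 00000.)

  [31] ##### => #  t=4,i=1
  [30] ####. => #  t=0,i=1
  [29] ###.# => .  t=0,i=2
  [28] ###.. => .  t=7,i=3
  [27] ##.## => .  t=0,i=3
  [26] ##.#. => #  t=2,i=10
  [25] ##..# => .  t=7,i=10
  [24] ##... => .  t=0,i=6
  [23] #.### => .  t=0,i=13
  [22] #.##. => .  t=0,i=4
  [21] #.#.# => .  t=2,i=11
  [20] #.#.. => .  t=4,i=7
  [19] #..## => .  t=4,i=12
  [18] #..#. => .  t=1,i=7
  [17] #...# => #  t=1,i=3
  [16] #.... => .  t=0,i=7
  [15] .#### => .  t=0,i=0
  [14] .###. => .  t=2,i=0
  [13] .##.# => #  t=0,i=11
  [12] .##.. => #  t=0,i=5
  [11] .#.## => .  t=2,i=12
  [10] .#.#. => .  t=5,i=7
  [9] .#..# => #  t=1,i=6
  [8] .#... => .  t=1,i=2
  [7] ..### => #  t=4,i=13
  [6] ..##. => .  t=0,i=10
  [5] ..#.# => #  t=6,i=3
  [4] ..#.. => #  t=1,i=1
  [3] ...## => .  t=0,i=9
  [2] ...#. => #  t=1,i=0
  [1] ....# => #  t=0,i=8
  [0] ..... => #  t=3,i=0
  bits 11000100000000100011001010110111 = 3288478391

3288478391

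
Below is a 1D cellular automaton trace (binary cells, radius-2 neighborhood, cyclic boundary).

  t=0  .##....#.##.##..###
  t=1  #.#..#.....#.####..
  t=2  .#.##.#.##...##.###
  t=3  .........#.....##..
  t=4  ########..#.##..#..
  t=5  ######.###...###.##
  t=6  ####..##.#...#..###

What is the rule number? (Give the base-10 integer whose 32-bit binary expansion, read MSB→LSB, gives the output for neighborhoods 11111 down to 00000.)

2592905091

  [31] ##### => #  t=4,i=2
  [30] ####. => .  t=1,i=15
  [29] ###.# => .  t=0,i=18
  [28] ###.. => #  t=1,i=16
  [27] ##.## => #  t=0,i=0
  [26] ##.#. => .  t=2,i=0
  [25] ##..# => #  t=0,i=14
  [24] ##... => .  t=0,i=3
  [23] #.### => #  t=1,i=13
  [22] #.##. => .  t=0,i=1
  [21] #.#.# => .  t=2,i=1
  [20] #.#.. => .  t=1,i=2
  [19] #..## => #  t=0,i=15
  [18] #..#. => #  t=1,i=4
  [17] #...# => .  t=2,i=11
  [16] #.... => .  t=0,i=4
  [15] .#### => #  t=1,i=14
  [14] .###. => .  t=0,i=17
  [13] .##.# => .  t=0,i=10
  [12] .##.. => #  t=0,i=2
  [11] .#.## => .  t=0,i=8
  [10] .#.#. => #  t=1,i=1
  [9] .#..# => #  t=1,i=3
  [8] .#... => #  t=1,i=6
  [7] ..### => #  t=0,i=16
  [6] ..##. => .  t=2,i=13
  [5] ..#.# => .  t=0,i=7
  [4] ..#.. => .  t=1,i=5
  [3] ...## => .  t=2,i=12
  [2] ...#. => .  t=0,i=6
  [1] ....# => #  t=0,i=5
  [0] ..... => #  t=1,i=8
  bits 10011010100011001001011110000011 = 2592905091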